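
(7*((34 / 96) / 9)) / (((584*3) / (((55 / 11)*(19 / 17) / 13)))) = 665 / 9839232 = 0.00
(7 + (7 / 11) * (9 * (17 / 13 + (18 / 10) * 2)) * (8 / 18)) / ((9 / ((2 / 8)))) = 1267 / 2340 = 0.54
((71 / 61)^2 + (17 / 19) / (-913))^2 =7635783446020900 / 4166468444986969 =1.83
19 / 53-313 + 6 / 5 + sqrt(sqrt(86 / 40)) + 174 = -36422 / 265 + sqrt(2) * 43^(1 / 4) * 5^(3 / 4) / 10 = -136.23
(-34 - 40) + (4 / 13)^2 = -73.91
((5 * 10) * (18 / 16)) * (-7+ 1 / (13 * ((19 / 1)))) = -97200 / 247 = -393.52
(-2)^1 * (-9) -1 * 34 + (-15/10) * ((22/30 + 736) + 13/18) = -67331/60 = -1122.18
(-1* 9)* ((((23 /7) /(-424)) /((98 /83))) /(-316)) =-17181 /91913024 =-0.00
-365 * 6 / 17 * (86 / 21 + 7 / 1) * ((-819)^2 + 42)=-958797330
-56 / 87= -0.64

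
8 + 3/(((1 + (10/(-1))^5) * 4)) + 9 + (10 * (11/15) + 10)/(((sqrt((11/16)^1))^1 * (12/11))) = 2266643/133332 + 52 * sqrt(11)/9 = 36.16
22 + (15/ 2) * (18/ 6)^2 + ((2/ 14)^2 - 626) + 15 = -51105/ 98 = -521.48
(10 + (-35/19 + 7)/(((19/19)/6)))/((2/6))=2334/19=122.84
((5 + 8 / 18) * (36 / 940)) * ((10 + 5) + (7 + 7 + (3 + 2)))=1666 / 235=7.09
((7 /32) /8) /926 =7 /237056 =0.00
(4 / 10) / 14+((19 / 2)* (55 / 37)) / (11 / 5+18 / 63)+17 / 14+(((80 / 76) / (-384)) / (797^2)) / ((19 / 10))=2862120940660501 / 413364187785360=6.92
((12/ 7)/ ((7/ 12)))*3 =432/ 49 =8.82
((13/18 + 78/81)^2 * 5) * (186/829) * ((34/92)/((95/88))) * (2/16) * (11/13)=0.12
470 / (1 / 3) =1410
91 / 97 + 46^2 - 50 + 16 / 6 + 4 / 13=2069.91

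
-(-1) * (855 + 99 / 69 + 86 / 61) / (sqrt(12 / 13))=892.87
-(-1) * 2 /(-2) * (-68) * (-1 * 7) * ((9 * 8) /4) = -8568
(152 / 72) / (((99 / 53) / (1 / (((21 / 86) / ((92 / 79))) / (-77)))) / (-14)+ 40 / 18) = 111543376 / 117433277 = 0.95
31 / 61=0.51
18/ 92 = 9/ 46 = 0.20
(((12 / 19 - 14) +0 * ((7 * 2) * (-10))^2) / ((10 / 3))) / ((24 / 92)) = -2921 / 190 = -15.37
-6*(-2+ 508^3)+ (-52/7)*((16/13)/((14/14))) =-5506053484/7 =-786579069.14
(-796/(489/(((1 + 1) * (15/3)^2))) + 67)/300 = -7037/146700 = -0.05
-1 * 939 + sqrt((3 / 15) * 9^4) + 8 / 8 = -938 + 81 * sqrt(5) / 5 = -901.78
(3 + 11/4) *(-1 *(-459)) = 10557/4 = 2639.25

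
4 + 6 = 10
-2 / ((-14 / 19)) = 19 / 7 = 2.71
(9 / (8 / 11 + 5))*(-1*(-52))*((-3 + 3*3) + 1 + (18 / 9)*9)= 14300 / 7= 2042.86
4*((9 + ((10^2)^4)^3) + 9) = 4000000000000000000000072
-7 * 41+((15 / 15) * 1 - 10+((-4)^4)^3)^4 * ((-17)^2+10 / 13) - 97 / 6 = 1790711086693113589821453496640555 / 78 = 22957834444783507561813510000000.00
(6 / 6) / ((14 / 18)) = 9 / 7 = 1.29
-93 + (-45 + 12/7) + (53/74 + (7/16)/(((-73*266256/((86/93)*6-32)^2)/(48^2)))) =-9111526314225/67191280646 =-135.61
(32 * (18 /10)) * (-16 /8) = -115.20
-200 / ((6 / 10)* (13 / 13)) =-1000 / 3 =-333.33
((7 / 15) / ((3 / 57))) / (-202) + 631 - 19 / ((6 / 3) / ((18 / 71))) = 135219457 / 215130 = 628.55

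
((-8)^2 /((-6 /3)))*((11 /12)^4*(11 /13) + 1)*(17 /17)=-430619 /8424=-51.12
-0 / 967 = 0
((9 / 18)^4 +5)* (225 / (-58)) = -19.64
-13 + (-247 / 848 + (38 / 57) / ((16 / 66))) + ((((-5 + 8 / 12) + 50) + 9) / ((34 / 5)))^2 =119298461 / 2205648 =54.09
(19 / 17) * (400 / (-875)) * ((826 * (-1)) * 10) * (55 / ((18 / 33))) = 21702560 / 51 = 425540.39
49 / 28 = 1.75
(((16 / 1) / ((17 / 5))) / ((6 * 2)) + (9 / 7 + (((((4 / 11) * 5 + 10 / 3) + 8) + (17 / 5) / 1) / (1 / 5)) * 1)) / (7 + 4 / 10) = 552630 / 48433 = 11.41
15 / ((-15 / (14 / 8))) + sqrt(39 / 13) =-7 / 4 + sqrt(3) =-0.02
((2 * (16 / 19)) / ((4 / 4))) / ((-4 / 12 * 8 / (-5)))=60 / 19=3.16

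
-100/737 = -0.14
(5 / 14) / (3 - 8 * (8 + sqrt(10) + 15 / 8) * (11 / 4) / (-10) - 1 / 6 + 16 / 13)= 156900900 / 10505229847 - 13384800 * sqrt(10) / 10505229847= 0.01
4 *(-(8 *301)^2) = -23193856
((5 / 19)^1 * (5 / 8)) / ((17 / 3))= 75 / 2584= 0.03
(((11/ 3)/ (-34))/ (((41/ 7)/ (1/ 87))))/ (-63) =11/ 3274506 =0.00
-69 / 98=-0.70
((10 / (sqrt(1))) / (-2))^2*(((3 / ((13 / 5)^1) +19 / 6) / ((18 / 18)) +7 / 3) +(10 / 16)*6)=13525 / 52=260.10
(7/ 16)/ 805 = 1/ 1840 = 0.00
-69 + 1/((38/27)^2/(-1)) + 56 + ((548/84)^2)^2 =504893047303/280830564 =1797.86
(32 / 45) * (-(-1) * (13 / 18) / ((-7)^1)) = -208 / 2835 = -0.07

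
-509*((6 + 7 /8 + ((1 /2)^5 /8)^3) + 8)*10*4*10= -3175664857525 /1048576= -3028550.01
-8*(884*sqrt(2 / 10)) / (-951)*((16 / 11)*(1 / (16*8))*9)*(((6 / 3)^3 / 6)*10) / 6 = 3536*sqrt(5) / 10461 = 0.76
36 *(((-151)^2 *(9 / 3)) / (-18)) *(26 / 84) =-296413 / 7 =-42344.71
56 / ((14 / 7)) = 28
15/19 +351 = 351.79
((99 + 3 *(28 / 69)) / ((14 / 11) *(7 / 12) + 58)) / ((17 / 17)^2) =152130 / 89171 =1.71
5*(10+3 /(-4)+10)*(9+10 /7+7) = 3355 /2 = 1677.50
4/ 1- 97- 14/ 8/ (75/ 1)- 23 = -34807/ 300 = -116.02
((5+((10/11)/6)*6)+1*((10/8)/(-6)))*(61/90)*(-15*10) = -459025/792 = -579.58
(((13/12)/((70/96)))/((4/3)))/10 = 39/350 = 0.11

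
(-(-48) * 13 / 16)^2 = 1521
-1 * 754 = -754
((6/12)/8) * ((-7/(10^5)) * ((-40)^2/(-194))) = 7/194000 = 0.00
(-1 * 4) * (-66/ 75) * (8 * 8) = 5632/ 25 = 225.28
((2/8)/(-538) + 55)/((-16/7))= -828513/34432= -24.06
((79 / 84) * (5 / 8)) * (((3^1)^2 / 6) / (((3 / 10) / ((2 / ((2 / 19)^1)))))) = 37525 / 672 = 55.84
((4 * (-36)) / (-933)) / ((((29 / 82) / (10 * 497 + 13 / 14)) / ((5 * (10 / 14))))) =7747.76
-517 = -517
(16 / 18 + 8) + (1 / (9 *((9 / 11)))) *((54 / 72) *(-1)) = 949 / 108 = 8.79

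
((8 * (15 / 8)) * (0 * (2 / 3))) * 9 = 0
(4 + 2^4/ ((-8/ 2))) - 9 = -9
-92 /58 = -46 /29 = -1.59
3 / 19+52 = 991 / 19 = 52.16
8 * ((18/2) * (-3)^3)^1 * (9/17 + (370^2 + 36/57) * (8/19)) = -687698711064/6137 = -112057798.77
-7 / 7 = -1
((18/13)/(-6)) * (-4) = 12/13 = 0.92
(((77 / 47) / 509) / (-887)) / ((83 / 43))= -3311 / 1761235183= -0.00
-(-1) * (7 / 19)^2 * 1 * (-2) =-98 / 361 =-0.27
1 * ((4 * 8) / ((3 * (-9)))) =-1.19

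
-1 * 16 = -16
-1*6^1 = -6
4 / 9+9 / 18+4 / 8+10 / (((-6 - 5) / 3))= -1.28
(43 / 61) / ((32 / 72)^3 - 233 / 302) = -9466794 / 9182269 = -1.03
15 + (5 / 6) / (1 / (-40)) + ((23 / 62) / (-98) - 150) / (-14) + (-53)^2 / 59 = 39.99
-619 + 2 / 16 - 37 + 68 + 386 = -1615 / 8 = -201.88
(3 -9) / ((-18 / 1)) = 1 / 3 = 0.33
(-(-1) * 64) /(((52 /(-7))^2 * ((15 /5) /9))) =588 /169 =3.48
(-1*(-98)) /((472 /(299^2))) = 4380649 /236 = 18562.07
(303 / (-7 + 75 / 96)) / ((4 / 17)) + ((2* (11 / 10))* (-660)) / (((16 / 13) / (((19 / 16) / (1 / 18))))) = -161901507 / 6368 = -25424.23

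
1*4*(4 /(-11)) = -16 /11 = -1.45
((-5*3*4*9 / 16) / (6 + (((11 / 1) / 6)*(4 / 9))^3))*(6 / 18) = -885735 / 514984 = -1.72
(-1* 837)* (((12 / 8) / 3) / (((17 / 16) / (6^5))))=-52068096 / 17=-3062829.18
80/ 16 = 5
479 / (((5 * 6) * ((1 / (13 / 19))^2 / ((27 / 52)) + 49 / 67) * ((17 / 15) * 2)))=11264643 / 7748396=1.45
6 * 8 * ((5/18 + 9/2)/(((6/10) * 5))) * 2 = 1376/9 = 152.89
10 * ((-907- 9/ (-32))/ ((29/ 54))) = -3917025/ 232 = -16883.73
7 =7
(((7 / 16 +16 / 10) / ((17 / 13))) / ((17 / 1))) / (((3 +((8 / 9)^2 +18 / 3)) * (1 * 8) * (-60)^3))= -489 / 90260480000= -0.00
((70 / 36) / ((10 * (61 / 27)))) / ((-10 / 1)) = -21 / 2440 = -0.01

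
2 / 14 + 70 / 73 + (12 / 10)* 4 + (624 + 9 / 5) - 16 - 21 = 1519463 / 2555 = 594.70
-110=-110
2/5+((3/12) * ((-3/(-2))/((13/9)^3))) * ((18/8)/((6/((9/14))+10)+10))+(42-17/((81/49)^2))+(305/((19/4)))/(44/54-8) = 10193525980236727/374048644020480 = 27.25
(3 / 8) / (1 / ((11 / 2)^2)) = 363 / 32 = 11.34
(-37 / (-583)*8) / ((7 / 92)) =27232 / 4081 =6.67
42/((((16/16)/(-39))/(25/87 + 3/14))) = -23829/29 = -821.69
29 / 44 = 0.66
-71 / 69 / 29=-71 / 2001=-0.04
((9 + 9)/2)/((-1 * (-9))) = 1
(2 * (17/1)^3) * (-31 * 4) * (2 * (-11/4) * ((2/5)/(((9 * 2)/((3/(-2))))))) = -223377.73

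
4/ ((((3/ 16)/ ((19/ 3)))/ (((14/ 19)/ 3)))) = 33.19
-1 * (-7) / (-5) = -7 / 5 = -1.40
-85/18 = -4.72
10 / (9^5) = 10 / 59049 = 0.00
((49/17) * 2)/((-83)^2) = 98/117113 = 0.00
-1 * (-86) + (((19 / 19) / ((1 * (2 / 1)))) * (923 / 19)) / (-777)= 2538313 / 29526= 85.97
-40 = -40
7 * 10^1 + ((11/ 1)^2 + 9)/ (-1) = -60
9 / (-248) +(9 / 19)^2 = 16839 / 89528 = 0.19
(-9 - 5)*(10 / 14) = -10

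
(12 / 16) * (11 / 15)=11 / 20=0.55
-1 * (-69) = 69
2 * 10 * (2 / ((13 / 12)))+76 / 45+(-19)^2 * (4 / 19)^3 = 466612 / 11115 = 41.98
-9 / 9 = -1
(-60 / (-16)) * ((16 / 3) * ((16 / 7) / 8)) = 40 / 7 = 5.71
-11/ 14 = -0.79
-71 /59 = -1.20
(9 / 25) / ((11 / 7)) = 63 / 275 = 0.23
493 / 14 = 35.21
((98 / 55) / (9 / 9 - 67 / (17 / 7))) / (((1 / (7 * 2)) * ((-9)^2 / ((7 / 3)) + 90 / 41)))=-0.03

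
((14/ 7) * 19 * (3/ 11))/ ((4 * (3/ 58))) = 50.09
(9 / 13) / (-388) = -9 / 5044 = -0.00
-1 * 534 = -534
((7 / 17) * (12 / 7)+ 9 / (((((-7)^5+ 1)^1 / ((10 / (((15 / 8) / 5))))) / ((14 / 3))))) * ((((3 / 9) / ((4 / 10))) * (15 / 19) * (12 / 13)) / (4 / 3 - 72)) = -3424350 / 623354147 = -0.01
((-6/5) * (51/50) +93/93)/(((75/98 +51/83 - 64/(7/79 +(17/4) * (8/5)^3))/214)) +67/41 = 372076903122517/16408145075375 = 22.68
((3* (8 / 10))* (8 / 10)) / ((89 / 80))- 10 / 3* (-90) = 134268 / 445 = 301.73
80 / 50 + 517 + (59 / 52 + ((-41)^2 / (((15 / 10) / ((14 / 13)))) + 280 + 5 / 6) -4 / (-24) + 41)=1597913 / 780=2048.61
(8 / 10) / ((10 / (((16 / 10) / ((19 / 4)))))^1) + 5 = 11939 / 2375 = 5.03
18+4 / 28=127 / 7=18.14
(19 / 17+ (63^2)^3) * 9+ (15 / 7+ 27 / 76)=5089162985917329 / 9044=562711519893.56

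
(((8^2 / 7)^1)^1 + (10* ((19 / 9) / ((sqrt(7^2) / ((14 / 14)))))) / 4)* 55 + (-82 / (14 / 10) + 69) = 69899 / 126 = 554.75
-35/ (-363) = 35/ 363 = 0.10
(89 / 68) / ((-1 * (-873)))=89 / 59364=0.00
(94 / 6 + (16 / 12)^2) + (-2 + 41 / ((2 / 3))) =1385 / 18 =76.94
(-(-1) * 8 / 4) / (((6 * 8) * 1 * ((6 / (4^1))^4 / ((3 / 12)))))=1 / 486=0.00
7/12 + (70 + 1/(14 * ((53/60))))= 70.66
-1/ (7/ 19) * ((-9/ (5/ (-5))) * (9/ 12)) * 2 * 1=-513/ 14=-36.64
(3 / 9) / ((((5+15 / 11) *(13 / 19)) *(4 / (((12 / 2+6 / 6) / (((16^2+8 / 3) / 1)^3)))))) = 1881 / 242990059520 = 0.00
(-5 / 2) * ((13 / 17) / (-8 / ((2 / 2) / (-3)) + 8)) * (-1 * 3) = 195 / 1088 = 0.18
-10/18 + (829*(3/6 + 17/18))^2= 116143684/81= 1433872.64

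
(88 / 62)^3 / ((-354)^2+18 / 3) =42592 / 1866733851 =0.00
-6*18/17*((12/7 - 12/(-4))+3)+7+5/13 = -64392/1547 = -41.62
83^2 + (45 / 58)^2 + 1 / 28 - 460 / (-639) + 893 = 29279379952 / 3761793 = 7783.36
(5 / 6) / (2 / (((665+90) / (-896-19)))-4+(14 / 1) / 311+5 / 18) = -704415 / 5157203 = -0.14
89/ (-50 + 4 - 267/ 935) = -83215/ 43277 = -1.92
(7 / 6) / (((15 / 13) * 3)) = 91 / 270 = 0.34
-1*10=-10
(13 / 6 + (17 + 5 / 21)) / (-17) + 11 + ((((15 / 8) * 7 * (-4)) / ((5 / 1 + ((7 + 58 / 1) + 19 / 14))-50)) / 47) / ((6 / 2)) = 98744137 / 10033842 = 9.84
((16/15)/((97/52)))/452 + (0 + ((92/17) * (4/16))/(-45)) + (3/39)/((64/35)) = 18511387/1395291456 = 0.01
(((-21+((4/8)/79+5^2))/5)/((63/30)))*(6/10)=633/2765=0.23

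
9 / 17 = 0.53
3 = 3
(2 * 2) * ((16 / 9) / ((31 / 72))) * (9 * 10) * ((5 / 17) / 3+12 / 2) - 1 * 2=4775906 / 527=9062.44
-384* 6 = -2304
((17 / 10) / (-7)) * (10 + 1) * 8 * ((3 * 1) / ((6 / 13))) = -4862 / 35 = -138.91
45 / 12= 15 / 4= 3.75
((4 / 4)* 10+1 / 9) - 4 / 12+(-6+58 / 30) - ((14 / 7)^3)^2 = -58.29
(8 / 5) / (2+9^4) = 0.00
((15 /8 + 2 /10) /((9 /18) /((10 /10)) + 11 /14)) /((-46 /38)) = -11039 /8280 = -1.33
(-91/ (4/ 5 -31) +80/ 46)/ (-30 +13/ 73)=-1204865/ 7560721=-0.16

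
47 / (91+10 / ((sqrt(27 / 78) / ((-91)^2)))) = -423 / 1959283781+1410 * sqrt(26) / 21530591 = 0.00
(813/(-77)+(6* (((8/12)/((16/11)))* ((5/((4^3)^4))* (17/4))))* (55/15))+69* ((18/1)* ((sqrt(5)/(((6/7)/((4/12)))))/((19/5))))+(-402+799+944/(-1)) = -34573412199031/62008590336+2415* sqrt(5)/19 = -273.34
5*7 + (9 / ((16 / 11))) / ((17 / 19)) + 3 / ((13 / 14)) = 159637 / 3536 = 45.15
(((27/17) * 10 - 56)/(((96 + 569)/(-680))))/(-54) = -2728/3591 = -0.76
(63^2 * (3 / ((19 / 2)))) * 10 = 238140 / 19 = 12533.68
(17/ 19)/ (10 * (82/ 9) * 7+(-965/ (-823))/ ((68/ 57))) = 8562492/ 6112839695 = 0.00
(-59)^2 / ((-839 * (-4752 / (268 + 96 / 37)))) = 8712943 / 36879084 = 0.24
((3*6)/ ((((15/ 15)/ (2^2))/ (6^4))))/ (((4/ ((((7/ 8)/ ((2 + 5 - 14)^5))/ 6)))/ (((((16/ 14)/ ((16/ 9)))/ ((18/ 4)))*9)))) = -4374/ 16807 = -0.26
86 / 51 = 1.69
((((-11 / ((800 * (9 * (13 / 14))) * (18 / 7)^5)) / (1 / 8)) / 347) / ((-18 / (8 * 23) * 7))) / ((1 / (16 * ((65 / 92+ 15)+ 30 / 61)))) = 3361248737 / 26322687253980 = 0.00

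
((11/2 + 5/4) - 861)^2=11675889/16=729743.06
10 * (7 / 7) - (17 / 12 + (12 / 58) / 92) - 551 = -4341521 / 8004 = -542.42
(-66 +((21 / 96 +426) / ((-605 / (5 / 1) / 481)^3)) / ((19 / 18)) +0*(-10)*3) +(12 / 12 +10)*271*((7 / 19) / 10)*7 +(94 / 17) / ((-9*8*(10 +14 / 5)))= -162569434799393069 / 6591907618560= -24661.97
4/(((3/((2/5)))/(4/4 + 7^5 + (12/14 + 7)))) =313896/35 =8968.46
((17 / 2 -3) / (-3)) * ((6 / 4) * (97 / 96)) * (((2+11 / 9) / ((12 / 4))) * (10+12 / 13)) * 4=-130.40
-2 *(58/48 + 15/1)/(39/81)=-3501/52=-67.33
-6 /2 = -3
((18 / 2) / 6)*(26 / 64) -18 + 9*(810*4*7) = 13062567 / 64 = 204102.61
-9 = -9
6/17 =0.35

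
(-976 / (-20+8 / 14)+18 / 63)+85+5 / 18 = 290881 / 2142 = 135.80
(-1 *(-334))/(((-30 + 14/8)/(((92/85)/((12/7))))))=-215096/28815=-7.46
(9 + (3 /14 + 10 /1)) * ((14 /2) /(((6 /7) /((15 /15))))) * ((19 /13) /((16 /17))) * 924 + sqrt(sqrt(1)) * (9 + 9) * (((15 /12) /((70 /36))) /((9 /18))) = 327858347 /1456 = 225177.44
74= 74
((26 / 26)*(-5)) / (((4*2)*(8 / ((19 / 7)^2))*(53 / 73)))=-131765 / 166208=-0.79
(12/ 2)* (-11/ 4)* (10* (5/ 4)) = -825/ 4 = -206.25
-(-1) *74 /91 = 74 /91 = 0.81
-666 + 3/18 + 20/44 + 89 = -38041/66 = -576.38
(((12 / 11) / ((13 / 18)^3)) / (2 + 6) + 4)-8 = -87920 / 24167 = -3.64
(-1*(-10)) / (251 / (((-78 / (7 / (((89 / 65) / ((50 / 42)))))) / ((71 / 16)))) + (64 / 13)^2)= -43318080 / 271479953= -0.16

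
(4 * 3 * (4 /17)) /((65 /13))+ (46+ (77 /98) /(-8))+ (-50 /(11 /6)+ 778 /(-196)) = 11160077 /733040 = 15.22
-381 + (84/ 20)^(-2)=-167996/ 441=-380.94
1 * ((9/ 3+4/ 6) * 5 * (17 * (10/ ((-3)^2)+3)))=34595/ 27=1281.30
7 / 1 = 7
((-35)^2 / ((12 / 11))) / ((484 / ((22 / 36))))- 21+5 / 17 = -283303 / 14688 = -19.29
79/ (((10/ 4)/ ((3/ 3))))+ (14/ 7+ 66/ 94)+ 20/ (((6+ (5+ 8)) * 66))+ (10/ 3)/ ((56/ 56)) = 1849249/ 49115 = 37.65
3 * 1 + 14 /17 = 65 /17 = 3.82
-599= -599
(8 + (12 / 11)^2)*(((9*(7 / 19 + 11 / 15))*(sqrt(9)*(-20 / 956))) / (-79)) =3142512 / 43407419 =0.07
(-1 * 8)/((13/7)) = -4.31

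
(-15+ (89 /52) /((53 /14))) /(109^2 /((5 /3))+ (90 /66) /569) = -0.00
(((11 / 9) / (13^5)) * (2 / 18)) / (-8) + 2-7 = -1202989331 / 240597864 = -5.00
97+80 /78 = 3823 /39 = 98.03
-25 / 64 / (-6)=25 / 384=0.07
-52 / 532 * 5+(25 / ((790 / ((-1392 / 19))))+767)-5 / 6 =48123709 / 63042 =763.36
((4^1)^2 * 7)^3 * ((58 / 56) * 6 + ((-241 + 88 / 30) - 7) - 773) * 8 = -11372637934.93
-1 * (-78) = 78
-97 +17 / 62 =-96.73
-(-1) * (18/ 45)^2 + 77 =1929/ 25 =77.16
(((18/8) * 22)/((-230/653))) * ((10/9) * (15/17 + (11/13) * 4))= -294503/442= -666.30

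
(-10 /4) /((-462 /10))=25 /462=0.05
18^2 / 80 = 81 / 20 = 4.05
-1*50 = -50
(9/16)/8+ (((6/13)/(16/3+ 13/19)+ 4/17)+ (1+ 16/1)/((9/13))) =2177700107/87325056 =24.94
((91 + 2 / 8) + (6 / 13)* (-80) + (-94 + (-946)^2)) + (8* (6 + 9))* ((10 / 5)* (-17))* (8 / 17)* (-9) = 47432129 / 52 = 912156.33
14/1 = 14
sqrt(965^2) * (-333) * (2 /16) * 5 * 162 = -130144725 /4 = -32536181.25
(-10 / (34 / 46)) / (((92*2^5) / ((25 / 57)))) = -125 / 62016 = -0.00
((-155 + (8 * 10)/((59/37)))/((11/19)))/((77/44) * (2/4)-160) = 49480/43483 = 1.14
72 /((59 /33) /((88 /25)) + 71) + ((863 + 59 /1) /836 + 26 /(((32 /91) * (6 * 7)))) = 16124943523 /4166470176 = 3.87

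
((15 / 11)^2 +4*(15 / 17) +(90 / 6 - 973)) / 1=-1959521 / 2057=-952.61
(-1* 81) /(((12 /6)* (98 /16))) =-324 /49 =-6.61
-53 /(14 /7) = -53 /2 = -26.50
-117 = -117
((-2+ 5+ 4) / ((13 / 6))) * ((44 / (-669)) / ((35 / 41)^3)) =-6065048 / 17756375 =-0.34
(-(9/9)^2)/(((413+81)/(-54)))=27/247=0.11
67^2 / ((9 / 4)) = 17956 / 9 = 1995.11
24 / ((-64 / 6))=-9 / 4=-2.25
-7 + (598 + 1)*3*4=7181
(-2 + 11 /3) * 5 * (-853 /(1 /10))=-213250 /3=-71083.33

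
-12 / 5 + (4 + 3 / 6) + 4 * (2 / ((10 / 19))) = 173 / 10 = 17.30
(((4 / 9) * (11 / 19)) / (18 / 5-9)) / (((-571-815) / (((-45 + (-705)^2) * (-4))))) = -2208800 / 32319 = -68.34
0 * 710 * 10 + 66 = 66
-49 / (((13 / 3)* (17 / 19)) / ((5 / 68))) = -13965 / 15028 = -0.93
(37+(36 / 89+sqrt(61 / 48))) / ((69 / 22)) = 12.29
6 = 6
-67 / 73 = -0.92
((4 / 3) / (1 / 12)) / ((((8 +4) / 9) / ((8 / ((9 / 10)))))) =320 / 3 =106.67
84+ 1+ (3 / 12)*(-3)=84.25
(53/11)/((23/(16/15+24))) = 5.25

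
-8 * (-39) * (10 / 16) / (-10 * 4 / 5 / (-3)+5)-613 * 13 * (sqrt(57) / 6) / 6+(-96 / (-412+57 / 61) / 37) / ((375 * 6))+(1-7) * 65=-7969 * sqrt(57) / 36-2917272493177 / 8002059375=-2035.80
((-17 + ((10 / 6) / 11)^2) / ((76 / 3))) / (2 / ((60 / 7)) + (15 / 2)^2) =-92440 / 7791311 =-0.01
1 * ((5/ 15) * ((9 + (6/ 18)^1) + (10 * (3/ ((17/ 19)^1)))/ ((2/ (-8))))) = -6364/ 153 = -41.59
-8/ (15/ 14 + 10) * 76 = -8512/ 155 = -54.92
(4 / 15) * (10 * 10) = 80 / 3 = 26.67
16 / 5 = 3.20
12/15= 0.80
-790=-790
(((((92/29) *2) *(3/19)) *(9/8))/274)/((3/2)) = 0.00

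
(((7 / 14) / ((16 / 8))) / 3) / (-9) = -1 / 108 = -0.01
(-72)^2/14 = 2592/7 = 370.29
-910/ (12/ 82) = -18655/ 3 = -6218.33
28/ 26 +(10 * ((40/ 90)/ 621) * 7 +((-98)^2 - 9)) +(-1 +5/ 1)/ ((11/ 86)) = 9627.40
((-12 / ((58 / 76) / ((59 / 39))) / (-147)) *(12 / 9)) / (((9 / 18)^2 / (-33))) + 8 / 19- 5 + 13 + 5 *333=1732058113 / 1052961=1644.94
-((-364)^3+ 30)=48228514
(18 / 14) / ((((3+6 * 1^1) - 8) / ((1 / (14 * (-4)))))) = -9 / 392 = -0.02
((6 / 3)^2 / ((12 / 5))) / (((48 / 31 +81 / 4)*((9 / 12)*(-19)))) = -2480 / 462213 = -0.01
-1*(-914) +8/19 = 17374/19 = 914.42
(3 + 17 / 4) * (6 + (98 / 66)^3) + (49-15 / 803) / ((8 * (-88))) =67.17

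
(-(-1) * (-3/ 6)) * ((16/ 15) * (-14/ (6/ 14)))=17.42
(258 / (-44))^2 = 16641 / 484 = 34.38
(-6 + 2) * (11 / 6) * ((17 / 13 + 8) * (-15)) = 13310 / 13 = 1023.85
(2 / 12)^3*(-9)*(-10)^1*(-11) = -55 / 12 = -4.58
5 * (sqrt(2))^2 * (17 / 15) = 34 / 3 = 11.33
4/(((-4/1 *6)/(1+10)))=-11/6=-1.83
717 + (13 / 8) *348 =2565 / 2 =1282.50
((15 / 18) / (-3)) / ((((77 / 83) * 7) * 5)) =-83 / 9702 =-0.01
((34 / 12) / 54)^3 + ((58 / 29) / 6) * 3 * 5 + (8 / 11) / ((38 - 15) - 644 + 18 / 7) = 899607748987 / 179958677184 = 5.00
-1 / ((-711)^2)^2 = -1 / 255551481441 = -0.00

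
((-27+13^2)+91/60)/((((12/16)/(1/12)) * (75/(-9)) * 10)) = -8611/45000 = -0.19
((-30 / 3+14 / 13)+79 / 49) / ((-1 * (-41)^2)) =4657 / 1070797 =0.00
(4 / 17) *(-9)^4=26244 / 17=1543.76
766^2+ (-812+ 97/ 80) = 46875617/ 80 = 585945.21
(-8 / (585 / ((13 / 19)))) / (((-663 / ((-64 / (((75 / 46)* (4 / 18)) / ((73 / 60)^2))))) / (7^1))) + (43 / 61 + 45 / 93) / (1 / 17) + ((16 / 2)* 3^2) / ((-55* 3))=436587260268592 / 22108797871875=19.75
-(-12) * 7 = 84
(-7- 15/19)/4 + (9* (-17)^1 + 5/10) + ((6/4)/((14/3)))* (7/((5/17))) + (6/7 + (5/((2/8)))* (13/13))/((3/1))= -139.84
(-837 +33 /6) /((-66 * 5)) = 1663 /660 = 2.52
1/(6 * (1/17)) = 17/6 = 2.83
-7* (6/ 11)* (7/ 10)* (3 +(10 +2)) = -441/ 11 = -40.09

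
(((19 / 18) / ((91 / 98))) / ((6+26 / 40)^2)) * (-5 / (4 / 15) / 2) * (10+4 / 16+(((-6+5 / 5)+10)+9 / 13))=-518125 / 134862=-3.84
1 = 1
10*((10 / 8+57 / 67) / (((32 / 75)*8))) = 211125 / 34304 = 6.15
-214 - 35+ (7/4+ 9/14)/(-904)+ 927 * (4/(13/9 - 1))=204875261/25312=8094.00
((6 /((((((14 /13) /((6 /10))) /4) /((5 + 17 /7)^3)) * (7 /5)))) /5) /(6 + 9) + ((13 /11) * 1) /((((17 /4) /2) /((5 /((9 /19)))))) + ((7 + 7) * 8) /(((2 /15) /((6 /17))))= 250718196184 /707154525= 354.55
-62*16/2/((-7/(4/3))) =1984/21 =94.48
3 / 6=1 / 2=0.50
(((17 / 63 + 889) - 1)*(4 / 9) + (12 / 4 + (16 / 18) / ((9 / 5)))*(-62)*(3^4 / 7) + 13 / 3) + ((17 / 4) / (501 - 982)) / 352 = -809260576039 / 383999616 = -2107.45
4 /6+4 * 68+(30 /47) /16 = 307613 /1128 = 272.71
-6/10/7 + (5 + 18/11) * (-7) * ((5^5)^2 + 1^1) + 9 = -174658217578/385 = -453657707.99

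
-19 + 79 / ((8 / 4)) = 41 / 2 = 20.50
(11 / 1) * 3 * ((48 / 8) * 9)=1782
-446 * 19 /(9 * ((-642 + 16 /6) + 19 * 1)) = 8474 /5583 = 1.52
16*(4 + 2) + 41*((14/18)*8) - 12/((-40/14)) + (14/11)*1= 176509/495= 356.58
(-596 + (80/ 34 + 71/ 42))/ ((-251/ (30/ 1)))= 2113285/ 29869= 70.75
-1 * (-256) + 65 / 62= 15937 / 62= 257.05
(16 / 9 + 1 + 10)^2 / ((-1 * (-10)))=2645 / 162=16.33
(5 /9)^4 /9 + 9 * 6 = 3189271 /59049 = 54.01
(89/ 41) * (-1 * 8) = -712/ 41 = -17.37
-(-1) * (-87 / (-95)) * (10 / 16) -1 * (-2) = 391 / 152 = 2.57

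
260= 260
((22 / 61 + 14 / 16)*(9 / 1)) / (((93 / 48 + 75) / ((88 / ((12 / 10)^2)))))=663300 / 75091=8.83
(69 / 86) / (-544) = -69 / 46784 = -0.00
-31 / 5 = -6.20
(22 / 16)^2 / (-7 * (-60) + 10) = 121 / 27520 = 0.00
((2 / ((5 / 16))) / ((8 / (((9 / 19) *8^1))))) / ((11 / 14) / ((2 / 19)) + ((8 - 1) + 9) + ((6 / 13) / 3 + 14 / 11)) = 384384 / 3155995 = 0.12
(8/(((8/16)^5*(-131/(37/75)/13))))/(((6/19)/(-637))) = 745157504/29475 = 25281.00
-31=-31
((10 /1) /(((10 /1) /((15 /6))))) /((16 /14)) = 35 /16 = 2.19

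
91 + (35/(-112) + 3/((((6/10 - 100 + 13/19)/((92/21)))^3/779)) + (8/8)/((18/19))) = 466125065109215837/5092104531710448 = 91.54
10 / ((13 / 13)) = 10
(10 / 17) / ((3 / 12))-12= -164 / 17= -9.65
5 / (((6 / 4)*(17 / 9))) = 30 / 17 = 1.76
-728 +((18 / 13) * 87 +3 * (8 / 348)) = -229016 / 377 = -607.47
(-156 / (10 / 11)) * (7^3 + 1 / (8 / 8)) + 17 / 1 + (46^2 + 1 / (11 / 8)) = -3129317 / 55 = -56896.67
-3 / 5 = -0.60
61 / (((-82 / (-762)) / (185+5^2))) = 119039.27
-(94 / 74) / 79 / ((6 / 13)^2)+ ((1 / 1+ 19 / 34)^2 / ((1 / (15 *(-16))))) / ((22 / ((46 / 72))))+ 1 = -5356118815 / 334519812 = -16.01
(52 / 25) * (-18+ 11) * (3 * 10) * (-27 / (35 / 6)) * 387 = 19560528 / 25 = 782421.12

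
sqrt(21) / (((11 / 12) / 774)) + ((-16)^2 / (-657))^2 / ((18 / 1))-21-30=-198094123 / 3884841 + 9288 * sqrt(21) / 11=3818.37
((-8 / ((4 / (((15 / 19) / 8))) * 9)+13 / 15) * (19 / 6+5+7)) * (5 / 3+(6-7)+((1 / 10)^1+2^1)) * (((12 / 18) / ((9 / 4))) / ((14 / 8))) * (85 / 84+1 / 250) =1231537151 / 201993750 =6.10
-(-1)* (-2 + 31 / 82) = -1.62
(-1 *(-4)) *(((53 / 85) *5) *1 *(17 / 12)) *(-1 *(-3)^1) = 53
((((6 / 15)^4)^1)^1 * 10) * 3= 96 / 125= 0.77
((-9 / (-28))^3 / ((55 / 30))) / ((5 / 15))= 6561 / 120736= 0.05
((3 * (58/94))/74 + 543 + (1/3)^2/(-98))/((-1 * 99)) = -416444471/75923001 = -5.49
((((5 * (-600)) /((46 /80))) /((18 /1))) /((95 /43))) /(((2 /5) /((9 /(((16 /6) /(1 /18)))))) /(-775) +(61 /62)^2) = -82646000000 /608044859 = -135.92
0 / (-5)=0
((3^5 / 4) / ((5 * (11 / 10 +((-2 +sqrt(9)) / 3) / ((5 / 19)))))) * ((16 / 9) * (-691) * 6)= -2686608 / 71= -37839.55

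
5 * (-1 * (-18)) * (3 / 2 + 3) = 405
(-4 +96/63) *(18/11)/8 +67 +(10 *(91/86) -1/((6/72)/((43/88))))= 471561/6622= 71.21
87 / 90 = 29 / 30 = 0.97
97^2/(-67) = -9409/67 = -140.43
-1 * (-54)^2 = -2916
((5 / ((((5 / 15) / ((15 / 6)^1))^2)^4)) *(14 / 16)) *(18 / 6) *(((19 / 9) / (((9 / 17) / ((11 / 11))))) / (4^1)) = 130992650.99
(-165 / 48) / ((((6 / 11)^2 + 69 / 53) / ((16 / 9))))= -352715 / 92313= -3.82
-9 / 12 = -3 / 4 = -0.75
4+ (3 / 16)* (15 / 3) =79 / 16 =4.94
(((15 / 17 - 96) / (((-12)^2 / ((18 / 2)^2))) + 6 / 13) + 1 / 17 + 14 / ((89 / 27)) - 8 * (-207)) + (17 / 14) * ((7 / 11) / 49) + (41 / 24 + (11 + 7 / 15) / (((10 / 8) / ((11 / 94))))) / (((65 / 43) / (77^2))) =12475066594369317 / 996549554000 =12518.26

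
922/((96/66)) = 5071/8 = 633.88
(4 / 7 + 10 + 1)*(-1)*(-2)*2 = 324 / 7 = 46.29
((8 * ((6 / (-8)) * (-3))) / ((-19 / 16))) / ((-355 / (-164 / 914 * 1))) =-23616 / 3082465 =-0.01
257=257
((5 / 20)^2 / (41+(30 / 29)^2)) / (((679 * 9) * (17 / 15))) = 4205 / 19603338384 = 0.00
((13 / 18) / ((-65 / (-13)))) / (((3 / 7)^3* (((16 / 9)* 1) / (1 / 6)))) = 0.17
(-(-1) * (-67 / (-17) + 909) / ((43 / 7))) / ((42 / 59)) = 457840 / 2193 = 208.77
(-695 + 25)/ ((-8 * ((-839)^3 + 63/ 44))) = -0.00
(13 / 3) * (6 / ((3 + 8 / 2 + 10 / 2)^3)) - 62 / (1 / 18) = -964211 / 864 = -1115.98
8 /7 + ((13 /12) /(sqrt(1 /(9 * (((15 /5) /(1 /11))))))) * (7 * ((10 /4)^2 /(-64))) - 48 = -328 /7 - 2275 * sqrt(33) /1024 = -59.62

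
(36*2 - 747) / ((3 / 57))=-12825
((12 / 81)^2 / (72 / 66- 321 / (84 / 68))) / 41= -1232 / 595538325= -0.00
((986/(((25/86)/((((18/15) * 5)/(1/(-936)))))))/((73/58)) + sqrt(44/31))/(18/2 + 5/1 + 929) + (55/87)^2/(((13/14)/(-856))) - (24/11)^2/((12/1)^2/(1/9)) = -112132971429427252/6829997342025 + 2 * sqrt(341)/29233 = -16417.72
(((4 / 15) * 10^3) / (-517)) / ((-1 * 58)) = 0.01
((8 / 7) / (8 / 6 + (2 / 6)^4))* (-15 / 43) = -9720 / 32809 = -0.30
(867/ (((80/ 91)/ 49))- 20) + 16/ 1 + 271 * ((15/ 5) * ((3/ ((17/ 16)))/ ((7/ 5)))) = 475619927/ 9520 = 49960.08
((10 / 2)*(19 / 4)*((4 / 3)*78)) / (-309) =-2470 / 309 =-7.99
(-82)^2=6724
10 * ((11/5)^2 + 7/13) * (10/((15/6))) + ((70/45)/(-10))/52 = 503417/2340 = 215.14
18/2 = 9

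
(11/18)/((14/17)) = 187/252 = 0.74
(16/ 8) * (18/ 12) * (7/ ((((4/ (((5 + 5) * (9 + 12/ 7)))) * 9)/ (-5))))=-625/ 2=-312.50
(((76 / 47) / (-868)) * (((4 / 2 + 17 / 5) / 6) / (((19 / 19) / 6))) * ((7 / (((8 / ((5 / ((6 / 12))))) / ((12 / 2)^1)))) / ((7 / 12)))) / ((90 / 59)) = -30267 / 50995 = -0.59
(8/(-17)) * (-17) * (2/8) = 2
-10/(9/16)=-160/9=-17.78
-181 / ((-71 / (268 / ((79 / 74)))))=639.97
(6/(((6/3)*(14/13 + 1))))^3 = 2197/729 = 3.01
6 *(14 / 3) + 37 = 65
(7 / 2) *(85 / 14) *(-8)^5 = -696320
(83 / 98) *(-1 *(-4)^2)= -664 / 49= -13.55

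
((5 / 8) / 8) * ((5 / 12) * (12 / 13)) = 25 / 832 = 0.03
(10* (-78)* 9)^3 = -345948408000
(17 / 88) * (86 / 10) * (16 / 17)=86 / 55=1.56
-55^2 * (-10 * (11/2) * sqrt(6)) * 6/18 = 166375 * sqrt(6)/3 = 135844.62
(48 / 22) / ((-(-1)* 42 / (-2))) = -8 / 77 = -0.10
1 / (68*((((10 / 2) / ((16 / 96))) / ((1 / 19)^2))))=1 / 736440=0.00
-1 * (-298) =298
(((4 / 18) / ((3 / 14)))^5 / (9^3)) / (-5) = -17210368 / 52301766015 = -0.00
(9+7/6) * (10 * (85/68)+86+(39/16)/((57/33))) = 1852753/1824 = 1015.76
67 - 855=-788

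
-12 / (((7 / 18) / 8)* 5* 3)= -576 / 35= -16.46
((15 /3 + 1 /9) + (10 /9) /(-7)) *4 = 416 /21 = 19.81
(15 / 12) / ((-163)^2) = 5 / 106276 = 0.00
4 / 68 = 1 / 17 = 0.06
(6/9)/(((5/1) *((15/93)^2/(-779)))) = -1497238/375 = -3992.63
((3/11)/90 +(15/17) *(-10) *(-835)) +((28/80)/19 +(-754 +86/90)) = 6614.62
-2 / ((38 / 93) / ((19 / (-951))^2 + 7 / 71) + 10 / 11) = -197049578 / 496246973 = -0.40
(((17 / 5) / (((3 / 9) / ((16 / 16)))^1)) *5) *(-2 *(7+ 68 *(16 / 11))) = -10802.73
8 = 8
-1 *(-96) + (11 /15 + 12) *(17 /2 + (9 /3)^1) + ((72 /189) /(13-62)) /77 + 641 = 233323551 /264110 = 883.43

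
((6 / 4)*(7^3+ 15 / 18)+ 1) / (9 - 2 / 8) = 2067 / 35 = 59.06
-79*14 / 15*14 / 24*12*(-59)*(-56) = -25579568 / 15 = -1705304.53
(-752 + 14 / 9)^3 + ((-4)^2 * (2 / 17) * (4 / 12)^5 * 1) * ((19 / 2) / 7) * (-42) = -5237597139560 / 12393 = -422625444.97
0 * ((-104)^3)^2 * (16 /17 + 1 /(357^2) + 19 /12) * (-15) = 0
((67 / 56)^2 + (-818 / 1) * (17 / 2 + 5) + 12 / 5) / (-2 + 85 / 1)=-173094163 / 1301440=-133.00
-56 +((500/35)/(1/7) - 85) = -41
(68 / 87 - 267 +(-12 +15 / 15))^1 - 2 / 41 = -989012 / 3567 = -277.27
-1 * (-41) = 41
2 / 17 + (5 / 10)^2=25 / 68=0.37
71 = 71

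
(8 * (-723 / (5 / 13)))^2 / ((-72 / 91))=-7145821592 / 25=-285832863.68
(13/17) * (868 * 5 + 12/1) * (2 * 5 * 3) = 99840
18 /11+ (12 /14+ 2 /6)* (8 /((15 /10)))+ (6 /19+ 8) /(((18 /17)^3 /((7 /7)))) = 63953083 /4266108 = 14.99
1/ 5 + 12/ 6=11/ 5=2.20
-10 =-10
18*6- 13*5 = 43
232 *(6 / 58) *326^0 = 24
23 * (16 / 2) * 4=736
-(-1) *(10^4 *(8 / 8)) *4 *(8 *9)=2880000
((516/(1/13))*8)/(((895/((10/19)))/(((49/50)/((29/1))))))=2629536/2465725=1.07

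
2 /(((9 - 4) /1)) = 2 /5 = 0.40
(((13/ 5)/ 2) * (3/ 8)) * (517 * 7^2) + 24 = 989907/ 80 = 12373.84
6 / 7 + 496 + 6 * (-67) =664 / 7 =94.86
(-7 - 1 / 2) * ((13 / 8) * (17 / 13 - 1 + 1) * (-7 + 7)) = 0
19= 19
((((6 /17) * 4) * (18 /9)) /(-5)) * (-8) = 384 /85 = 4.52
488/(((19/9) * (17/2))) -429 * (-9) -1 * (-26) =1264285/323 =3914.20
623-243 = 380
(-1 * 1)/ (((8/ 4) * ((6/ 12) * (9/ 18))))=-2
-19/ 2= -9.50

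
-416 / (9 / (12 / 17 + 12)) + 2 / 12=-59887 / 102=-587.13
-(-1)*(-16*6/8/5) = -2.40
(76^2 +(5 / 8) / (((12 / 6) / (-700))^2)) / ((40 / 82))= 168793.92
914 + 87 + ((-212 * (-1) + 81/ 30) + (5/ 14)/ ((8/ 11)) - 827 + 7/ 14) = 218227/ 560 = 389.69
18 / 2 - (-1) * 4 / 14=65 / 7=9.29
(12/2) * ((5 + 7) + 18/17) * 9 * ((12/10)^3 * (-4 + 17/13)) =-18125856/5525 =-3280.70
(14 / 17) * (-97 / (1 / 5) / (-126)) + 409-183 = 35063 / 153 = 229.17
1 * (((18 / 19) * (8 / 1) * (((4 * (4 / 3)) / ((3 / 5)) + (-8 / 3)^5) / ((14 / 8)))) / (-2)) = 979456 / 3591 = 272.75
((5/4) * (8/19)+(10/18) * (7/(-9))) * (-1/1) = -145/1539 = -0.09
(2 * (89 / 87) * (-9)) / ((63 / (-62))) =18.12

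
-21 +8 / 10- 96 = -581 / 5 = -116.20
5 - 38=-33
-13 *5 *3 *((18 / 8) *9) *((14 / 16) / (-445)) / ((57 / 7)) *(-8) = -51597 / 6764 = -7.63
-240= -240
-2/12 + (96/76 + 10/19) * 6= 1205/114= 10.57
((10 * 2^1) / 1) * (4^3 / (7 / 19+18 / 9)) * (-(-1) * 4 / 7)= 19456 / 63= 308.83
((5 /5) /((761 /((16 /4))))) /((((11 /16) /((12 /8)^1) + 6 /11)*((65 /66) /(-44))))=-3066624 /13108225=-0.23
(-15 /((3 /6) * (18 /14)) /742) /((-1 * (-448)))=-5 /71232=-0.00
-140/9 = -15.56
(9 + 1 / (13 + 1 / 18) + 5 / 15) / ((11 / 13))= 86242 / 7755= 11.12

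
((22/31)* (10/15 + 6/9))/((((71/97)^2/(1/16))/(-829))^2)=669250467640931/75625162656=8849.57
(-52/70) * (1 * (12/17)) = -0.52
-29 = -29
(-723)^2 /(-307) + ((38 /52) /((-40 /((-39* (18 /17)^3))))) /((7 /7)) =-25668918999 /15082910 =-1701.85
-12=-12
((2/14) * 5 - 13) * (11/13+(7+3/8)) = -36765/364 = -101.00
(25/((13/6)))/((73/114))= 18.02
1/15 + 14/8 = 109/60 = 1.82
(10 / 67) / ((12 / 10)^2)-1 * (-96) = 115901 / 1206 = 96.10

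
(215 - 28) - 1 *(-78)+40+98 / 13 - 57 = 255.54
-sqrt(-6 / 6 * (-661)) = -sqrt(661) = -25.71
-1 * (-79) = 79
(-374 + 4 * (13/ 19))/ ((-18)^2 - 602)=3527/ 2641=1.34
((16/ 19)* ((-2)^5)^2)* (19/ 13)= 1260.31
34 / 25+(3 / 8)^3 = 18083 / 12800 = 1.41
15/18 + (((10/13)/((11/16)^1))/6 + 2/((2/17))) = 15461/858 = 18.02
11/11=1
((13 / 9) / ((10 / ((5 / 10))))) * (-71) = -923 / 180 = -5.13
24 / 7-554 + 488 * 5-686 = 8424 / 7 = 1203.43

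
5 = 5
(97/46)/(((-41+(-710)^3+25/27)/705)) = -1846395/444525511772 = -0.00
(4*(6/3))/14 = 4/7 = 0.57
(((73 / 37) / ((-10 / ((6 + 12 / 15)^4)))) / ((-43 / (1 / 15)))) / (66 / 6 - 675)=-6097033 / 6189984375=-0.00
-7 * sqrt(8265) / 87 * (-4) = 28 * sqrt(8265) / 87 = 29.26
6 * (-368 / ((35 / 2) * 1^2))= -126.17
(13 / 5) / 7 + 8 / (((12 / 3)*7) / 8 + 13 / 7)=979 / 525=1.86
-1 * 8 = -8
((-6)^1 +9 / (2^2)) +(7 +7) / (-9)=-191 / 36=-5.31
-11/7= -1.57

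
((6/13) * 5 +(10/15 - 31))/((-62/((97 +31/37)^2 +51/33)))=157579638589/36412662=4327.61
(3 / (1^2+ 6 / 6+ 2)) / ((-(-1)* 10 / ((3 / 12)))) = 3 / 160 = 0.02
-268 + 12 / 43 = -11512 / 43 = -267.72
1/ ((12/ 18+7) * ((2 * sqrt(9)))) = 1/ 46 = 0.02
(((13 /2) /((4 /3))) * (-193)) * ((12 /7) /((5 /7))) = -22581 /10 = -2258.10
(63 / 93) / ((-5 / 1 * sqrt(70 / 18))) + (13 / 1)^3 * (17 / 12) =37349 / 12 - 9 * sqrt(35) / 775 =3112.35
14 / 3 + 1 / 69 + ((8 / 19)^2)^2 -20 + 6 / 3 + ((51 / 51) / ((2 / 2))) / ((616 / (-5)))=-73646103745 / 5539163784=-13.30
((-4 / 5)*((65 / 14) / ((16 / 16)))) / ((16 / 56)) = -13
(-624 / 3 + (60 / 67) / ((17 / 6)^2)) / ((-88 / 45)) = 22642560 / 212993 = 106.31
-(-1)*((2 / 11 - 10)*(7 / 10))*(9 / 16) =-1701 / 440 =-3.87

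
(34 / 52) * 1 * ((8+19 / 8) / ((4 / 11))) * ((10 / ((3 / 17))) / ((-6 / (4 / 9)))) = -1319285 / 16848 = -78.31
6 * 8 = 48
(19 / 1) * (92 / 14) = 874 / 7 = 124.86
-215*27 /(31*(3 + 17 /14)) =-81270 /1829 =-44.43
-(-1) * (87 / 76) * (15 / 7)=2.45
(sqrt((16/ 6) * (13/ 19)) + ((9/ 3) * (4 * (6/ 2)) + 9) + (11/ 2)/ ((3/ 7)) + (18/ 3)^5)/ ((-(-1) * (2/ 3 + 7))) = 2 * sqrt(1482)/ 437 + 47003/ 46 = 1021.98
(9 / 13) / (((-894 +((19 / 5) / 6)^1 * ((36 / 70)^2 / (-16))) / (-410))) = 60270000 / 189828223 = 0.32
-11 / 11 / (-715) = 1 / 715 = 0.00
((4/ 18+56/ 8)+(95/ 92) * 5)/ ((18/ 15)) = 51275/ 4968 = 10.32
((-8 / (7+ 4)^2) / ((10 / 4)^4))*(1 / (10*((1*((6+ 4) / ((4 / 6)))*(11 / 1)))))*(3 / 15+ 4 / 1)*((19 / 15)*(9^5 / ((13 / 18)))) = -3015750528 / 6758984375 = -0.45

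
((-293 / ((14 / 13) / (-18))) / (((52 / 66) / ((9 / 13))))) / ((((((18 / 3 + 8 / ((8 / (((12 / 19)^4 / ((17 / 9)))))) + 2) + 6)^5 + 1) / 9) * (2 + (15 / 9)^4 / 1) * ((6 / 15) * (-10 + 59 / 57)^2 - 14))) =15000872133739811517593327601258938146619505 / 37849609888207847487394981199164048259467447864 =0.00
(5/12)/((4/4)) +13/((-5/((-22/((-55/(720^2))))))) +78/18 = -2156525/4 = -539131.25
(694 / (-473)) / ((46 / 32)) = -11104 / 10879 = -1.02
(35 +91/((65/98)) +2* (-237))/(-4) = 75.45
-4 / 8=-1 / 2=-0.50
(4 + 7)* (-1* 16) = -176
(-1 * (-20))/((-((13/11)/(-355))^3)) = 1190948852500/2197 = 542079586.94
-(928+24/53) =-49208/53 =-928.45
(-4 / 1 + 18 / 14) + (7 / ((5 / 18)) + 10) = 1137 / 35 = 32.49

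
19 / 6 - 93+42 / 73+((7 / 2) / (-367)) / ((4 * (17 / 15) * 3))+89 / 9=-2602709191 / 32792184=-79.37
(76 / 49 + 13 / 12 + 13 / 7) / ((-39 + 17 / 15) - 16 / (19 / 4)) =-250895 / 2303392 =-0.11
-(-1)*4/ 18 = 2/ 9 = 0.22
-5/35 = -1/7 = -0.14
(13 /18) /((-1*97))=-13 /1746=-0.01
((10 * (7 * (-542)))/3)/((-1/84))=1062320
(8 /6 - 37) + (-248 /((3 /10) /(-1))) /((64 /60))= 2218 /3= 739.33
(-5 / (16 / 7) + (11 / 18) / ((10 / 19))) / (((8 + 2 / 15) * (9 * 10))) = -739 / 527040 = -0.00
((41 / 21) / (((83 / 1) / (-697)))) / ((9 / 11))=-314347 / 15687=-20.04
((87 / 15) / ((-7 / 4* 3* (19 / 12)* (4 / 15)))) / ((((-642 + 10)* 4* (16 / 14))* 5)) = 87 / 480320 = 0.00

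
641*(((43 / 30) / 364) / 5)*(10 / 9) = 27563 / 49140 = 0.56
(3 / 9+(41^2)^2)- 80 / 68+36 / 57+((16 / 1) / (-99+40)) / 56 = 1130860988314 / 400197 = 2825760.78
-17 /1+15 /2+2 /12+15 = 17 /3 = 5.67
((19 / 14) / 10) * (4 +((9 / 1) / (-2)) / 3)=19 / 56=0.34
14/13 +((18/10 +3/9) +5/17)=11617/3315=3.50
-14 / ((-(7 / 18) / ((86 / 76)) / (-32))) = -24768 / 19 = -1303.58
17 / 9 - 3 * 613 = -16534 / 9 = -1837.11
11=11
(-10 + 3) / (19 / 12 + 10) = -84 / 139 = -0.60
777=777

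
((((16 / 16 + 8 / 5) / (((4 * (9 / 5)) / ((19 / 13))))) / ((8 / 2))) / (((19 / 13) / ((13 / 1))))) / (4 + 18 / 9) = 169 / 864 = 0.20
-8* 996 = -7968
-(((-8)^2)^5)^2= -1152921504606846976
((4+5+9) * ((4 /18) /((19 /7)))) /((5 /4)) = 112 /95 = 1.18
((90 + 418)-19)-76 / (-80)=9799 / 20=489.95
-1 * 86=-86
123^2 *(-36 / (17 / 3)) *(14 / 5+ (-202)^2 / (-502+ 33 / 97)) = 31222293533352 / 4136185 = 7548572.79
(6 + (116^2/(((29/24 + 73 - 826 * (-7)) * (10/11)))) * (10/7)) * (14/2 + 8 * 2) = 217475166/983843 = 221.05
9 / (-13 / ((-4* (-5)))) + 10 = -50 / 13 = -3.85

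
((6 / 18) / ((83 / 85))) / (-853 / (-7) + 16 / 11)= 1309 / 472851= 0.00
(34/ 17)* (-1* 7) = -14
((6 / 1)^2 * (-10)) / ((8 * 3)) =-15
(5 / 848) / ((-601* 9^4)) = -5 / 3343800528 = -0.00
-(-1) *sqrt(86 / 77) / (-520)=-0.00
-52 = -52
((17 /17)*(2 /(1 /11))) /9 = 2.44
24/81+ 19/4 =545/108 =5.05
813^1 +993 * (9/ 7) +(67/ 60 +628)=1141909/ 420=2718.83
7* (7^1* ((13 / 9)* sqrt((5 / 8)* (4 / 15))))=637* sqrt(6) / 54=28.89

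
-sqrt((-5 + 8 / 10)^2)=-21 / 5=-4.20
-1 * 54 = -54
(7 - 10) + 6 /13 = -33 /13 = -2.54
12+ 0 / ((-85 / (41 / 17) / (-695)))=12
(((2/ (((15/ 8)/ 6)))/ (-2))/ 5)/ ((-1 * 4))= 4/ 25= 0.16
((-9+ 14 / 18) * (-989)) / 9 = 903.53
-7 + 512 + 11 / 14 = 7081 / 14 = 505.79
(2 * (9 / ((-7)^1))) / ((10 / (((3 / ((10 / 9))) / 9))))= -27 / 350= -0.08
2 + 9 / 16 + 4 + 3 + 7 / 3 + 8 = 955 / 48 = 19.90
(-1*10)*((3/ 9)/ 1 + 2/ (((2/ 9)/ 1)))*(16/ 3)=-497.78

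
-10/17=-0.59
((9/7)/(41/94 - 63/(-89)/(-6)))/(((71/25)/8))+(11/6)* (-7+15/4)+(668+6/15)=53488703951/79380840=673.82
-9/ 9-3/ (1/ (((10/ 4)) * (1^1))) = -17/ 2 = -8.50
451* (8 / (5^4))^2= 28864 / 390625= 0.07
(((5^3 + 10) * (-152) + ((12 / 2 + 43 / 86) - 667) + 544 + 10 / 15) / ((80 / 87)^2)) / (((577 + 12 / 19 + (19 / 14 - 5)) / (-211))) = 1753293426087 / 195431680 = 8971.39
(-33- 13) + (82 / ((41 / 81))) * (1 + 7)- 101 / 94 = 117399 / 94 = 1248.93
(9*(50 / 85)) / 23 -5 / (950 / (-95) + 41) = 835 / 12121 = 0.07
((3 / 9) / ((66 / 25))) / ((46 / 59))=1475 / 9108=0.16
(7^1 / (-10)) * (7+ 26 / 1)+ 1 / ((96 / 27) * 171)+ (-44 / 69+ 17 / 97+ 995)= 19765601833 / 20346720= 971.44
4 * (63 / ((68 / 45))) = 2835 / 17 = 166.76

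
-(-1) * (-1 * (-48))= 48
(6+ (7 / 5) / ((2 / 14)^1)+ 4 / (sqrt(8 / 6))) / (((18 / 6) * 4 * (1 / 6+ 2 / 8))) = 2 * sqrt(3) / 5+ 79 / 25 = 3.85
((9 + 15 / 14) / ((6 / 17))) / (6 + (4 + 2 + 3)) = 1.90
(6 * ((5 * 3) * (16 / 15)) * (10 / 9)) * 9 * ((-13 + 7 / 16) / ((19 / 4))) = -48240 / 19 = -2538.95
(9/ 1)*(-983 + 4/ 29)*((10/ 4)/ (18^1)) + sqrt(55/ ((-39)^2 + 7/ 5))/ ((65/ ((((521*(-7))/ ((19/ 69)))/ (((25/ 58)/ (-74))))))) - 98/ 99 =-14120353/ 11484 + 540025878*sqrt(173)/ 1068275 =5419.41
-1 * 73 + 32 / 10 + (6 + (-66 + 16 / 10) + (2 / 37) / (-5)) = -23719 / 185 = -128.21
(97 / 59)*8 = 776 / 59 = 13.15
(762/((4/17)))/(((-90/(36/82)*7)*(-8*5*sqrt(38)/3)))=19431*sqrt(38)/4362400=0.03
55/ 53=1.04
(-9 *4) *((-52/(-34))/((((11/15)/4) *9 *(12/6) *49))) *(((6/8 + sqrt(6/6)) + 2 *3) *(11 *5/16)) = -30225/3332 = -9.07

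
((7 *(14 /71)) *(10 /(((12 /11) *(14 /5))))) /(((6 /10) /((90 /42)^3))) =515625 /6958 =74.11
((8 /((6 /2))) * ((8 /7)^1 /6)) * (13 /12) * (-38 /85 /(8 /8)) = -3952 /16065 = -0.25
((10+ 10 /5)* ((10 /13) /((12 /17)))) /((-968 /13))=-85 /484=-0.18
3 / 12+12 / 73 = 121 / 292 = 0.41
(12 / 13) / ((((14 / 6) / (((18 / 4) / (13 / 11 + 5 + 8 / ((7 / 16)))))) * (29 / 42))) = 6237 / 59189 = 0.11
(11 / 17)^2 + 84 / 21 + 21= 7346 / 289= 25.42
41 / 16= 2.56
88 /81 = 1.09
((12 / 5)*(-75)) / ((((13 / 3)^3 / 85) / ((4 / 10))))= -165240 / 2197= -75.21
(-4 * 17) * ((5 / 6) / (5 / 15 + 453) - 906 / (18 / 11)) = 903581 / 24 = 37649.21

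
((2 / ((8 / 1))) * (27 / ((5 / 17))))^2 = 210681 / 400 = 526.70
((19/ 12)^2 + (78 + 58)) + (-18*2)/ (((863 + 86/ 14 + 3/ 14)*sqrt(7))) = 138.49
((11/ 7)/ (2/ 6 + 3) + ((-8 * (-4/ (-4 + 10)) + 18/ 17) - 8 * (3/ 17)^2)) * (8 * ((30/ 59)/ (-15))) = -3211448/ 1790355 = -1.79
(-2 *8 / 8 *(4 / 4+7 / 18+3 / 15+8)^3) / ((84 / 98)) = -4499149529 / 2187000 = -2057.22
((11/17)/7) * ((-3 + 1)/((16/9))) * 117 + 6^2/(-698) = -4059603/332248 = -12.22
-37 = -37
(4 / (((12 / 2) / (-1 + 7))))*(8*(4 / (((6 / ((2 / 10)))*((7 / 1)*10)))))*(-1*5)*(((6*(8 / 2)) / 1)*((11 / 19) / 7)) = -2816 / 4655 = -0.60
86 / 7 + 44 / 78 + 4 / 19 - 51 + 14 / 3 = -57529 / 1729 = -33.27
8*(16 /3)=128 /3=42.67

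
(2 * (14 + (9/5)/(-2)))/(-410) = -131/2050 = -0.06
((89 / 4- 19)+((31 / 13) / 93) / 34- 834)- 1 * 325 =-3065047 / 2652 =-1155.75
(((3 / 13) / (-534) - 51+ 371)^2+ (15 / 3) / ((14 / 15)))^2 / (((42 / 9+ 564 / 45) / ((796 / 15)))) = 2931875889595295958872620831 / 90616902550524168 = 32354624877.63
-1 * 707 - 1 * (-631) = -76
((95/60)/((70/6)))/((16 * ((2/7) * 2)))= 19/1280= 0.01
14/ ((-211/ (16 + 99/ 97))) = -23114/ 20467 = -1.13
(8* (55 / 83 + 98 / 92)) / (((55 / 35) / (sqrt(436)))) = 369432* sqrt(109) / 20999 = 183.67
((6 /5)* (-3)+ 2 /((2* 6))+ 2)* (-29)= 1247 /30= 41.57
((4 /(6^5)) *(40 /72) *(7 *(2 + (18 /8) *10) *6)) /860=343 /1003104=0.00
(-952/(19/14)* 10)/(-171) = 133280/3249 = 41.02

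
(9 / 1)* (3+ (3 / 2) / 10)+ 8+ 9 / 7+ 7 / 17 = 90553 / 2380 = 38.05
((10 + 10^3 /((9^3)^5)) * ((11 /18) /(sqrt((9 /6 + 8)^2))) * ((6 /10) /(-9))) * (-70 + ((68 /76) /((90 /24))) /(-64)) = 722963444652784406863 /240818503743185256360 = 3.00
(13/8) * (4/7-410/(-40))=3939/224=17.58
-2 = -2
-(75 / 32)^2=-5625 / 1024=-5.49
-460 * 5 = -2300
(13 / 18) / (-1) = -0.72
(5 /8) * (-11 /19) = -55 /152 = -0.36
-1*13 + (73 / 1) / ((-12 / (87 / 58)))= -177 / 8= -22.12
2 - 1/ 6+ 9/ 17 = 241/ 102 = 2.36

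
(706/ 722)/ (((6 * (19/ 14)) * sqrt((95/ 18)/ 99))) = 7413 * sqrt(2090)/ 651605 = 0.52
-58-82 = -140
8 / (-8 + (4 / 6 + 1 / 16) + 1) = -384 / 301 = -1.28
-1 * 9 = -9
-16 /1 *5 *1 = -80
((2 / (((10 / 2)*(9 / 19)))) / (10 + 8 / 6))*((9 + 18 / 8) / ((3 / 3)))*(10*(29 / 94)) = 8265 / 3196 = 2.59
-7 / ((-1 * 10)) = 7 / 10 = 0.70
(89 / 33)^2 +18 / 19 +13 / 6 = 429863 / 41382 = 10.39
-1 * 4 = -4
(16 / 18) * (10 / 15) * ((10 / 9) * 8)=5.27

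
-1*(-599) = 599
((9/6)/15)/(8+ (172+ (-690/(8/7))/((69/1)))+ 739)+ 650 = 11833252/18205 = 650.00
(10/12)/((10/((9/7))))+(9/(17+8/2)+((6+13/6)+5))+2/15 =1937/140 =13.84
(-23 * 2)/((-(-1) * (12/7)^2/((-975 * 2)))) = 366275/12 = 30522.92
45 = 45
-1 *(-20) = 20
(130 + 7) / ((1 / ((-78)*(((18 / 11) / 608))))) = -48087 / 1672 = -28.76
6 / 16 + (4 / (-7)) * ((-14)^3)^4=-259172170858493 / 8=-32396521357311.62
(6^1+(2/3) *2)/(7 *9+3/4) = 88/765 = 0.12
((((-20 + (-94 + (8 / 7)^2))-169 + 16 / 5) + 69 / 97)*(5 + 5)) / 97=-13203004 / 461041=-28.64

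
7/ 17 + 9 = 160/ 17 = 9.41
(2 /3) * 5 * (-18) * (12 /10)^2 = -86.40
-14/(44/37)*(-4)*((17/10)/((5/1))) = 4403/275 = 16.01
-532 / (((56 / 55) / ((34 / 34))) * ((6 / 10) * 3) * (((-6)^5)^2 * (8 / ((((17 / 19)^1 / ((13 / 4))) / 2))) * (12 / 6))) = -4675 / 113192681472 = -0.00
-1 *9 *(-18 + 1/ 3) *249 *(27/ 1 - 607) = -22962780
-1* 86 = -86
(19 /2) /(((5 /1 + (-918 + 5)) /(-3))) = 0.03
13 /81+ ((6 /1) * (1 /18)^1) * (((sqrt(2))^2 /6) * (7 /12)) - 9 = -2843 /324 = -8.77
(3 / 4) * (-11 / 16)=-33 / 64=-0.52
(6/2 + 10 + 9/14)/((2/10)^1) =955/14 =68.21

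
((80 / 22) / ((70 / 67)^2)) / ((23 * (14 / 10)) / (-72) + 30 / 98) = -646416 / 27379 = -23.61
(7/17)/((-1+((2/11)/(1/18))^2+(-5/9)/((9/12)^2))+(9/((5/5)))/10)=98010/2290529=0.04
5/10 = 1/2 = 0.50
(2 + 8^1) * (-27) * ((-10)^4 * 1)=-2700000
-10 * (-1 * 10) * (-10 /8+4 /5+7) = 655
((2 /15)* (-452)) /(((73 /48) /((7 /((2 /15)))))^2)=-382717440 /5329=-71817.87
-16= -16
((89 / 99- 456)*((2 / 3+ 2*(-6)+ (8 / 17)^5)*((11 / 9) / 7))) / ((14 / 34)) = 2170607255870 / 994484547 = 2182.65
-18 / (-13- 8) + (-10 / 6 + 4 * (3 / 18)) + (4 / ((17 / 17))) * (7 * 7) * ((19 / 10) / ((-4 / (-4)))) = 13029 / 35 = 372.26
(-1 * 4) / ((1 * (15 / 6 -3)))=8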